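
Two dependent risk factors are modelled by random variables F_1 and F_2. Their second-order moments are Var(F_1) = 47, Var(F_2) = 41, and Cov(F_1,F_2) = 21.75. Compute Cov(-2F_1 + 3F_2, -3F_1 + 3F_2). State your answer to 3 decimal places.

Cov(-2F_1 + 3F_2, -3F_1 + 3F_2) = (-2)(-3)Var(F_1) + (3)(3)Var(F_2) + [(-2)(3) + (3)(-3)]Cov(F_1,F_2)
= 6·47 + 9·41 + -15·21.75 = 324.75

324.750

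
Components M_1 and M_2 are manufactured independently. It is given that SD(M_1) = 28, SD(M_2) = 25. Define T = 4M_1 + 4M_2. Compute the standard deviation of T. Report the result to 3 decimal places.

150.147

Var(M_1) = 784, Var(M_2) = 625
By independence, Var(T) = (4)²Var(M_1) + (4)²Var(M_2)
= (4)²·784 + (4)²·625 = 22544
SD(T) = √22544 ≈ 150.147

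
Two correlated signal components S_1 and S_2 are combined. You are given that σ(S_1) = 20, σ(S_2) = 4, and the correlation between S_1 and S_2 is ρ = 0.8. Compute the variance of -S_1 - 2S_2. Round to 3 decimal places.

720.000

var(S_1) = (20)² = 400;  var(S_2) = (4)² = 16
cov(S_1,S_2) = ρ·σ(S_1)·σ(S_2) = 0.8·20·4 = 64
var(-S_1 - 2S_2) = (-1)²·var(S_1) + (-2)²·var(S_2) + 2·(-1)·(-2)·cov(S_1,S_2)
= 1·400 + 4·16 + 4·64 = 720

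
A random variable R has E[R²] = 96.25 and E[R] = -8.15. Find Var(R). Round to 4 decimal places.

Var(R) = 96.25 − (-8.15)² = 29.8275

29.8275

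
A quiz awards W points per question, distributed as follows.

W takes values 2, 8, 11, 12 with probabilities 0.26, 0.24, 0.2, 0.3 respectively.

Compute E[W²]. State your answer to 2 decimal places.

E[W²] = (2)²(0.26) + (8)²(0.24) + (11)²(0.2) + (12)²(0.3) = 83.8

83.80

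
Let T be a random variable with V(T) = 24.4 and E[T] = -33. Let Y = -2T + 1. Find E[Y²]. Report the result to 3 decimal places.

4586.600

E[-2T + 1] = -2·-33 + 1 = 67
V(-2T + 1) = (-2)²·24.4 = 97.6
E[Y²] = V(Y) + (E[Y])² = 97.6 + (67)² = 4586.6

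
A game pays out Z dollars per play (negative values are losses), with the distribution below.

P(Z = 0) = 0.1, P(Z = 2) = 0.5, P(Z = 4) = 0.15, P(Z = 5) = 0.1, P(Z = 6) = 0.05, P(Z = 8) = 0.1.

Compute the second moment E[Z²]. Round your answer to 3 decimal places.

15.100

E[Z²] = (0)²(0.1) + (2)²(0.5) + (4)²(0.15) + (5)²(0.1) + (6)²(0.05) + (8)²(0.1) = 15.1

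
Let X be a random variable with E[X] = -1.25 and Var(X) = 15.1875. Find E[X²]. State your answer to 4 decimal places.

E[X²] = Var(X) + (E[X])² = 15.1875 + (-1.25)² = 16.75

16.7500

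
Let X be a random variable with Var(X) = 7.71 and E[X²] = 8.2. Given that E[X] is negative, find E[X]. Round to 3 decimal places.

-0.700

(E[X])² = E[X²] − Var(X) = 8.2 − 7.71 = 0.49
E[X] = −√0.49 = -0.7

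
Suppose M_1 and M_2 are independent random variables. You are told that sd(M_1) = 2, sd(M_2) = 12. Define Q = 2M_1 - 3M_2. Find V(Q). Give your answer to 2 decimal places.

V(M_1) = 4, V(M_2) = 144
By independence, V(Q) = (2)²V(M_1) + (-3)²V(M_2)
= (2)²·4 + (-3)²·144 = 1312

1312.00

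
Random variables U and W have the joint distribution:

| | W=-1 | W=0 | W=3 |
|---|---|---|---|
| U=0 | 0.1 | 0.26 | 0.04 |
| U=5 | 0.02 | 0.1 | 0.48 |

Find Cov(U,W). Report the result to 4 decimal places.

2.7800

E[U] = 3,  E[W] = 1.44
E[UW] = 7.1
Cov(U,W) = E[UW] − E[U]E[W] = 7.1 − (3)(1.44) = 2.78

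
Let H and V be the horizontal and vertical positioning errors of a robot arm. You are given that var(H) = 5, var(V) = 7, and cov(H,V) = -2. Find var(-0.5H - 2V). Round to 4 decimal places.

var(-0.5H - 2V) = (-0.5)²·var(H) + (-2)²·var(V) + 2·(-0.5)·(-2)·cov(H,V)
= 0.25·5 + 4·7 + 2·-2 = 25.25

25.2500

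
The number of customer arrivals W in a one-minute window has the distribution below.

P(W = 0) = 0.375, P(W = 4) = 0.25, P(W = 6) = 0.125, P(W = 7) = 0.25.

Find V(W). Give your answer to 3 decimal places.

8.500

E[W] = (0)(0.375) + (4)(0.25) + (6)(0.125) + (7)(0.25) = 3.5
E[W²] = (0)²(0.375) + (4)²(0.25) + (6)²(0.125) + (7)²(0.25) = 20.75
V(W) = E[W²] − (E[W])² = 20.75 − (3.5)² = 8.5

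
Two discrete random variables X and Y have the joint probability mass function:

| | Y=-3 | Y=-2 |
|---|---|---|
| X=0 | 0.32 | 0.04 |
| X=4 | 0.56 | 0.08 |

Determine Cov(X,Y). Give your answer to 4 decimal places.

0.0128

E[X] = 2.56,  E[Y] = -2.88
E[XY] = -7.36
Cov(X,Y) = E[XY] − E[X]E[Y] = -7.36 − (2.56)(-2.88) = 0.0128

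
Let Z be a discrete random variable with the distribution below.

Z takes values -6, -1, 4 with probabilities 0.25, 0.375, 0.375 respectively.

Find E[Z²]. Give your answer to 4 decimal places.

15.3750

E[Z²] = (-6)²(0.25) + (-1)²(0.375) + (4)²(0.375) = 15.375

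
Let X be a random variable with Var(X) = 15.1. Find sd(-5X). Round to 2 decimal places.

19.43

Var(-5X) = (-5)²·15.1 = 377.5
sd(-5X) = √377.5 ≈ 19.43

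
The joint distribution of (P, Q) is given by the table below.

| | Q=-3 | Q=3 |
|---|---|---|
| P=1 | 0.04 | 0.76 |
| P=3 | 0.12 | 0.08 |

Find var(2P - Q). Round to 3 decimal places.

11.622

E[P] = 1.4,  E[Q] = 2.04,  E[PQ] = 1.8
var(P) = 2.6 − (1.4)² = 0.64;  var(Q) = 9 − (2.04)² = 4.8384
Cov(P,Q) = 1.8 − (1.4)(2.04) = -1.056
var(2P - Q) = (2)²·0.64 + (-1)²·4.8384 + 2·(2)·(-1)·-1.056 = 11.6224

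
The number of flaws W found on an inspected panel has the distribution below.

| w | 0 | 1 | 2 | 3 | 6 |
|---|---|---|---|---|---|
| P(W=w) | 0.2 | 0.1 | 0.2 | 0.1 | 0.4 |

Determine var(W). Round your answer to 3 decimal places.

5.960

E[W] = (0)(0.2) + (1)(0.1) + (2)(0.2) + (3)(0.1) + (6)(0.4) = 3.2
E[W²] = (0)²(0.2) + (1)²(0.1) + (2)²(0.2) + (3)²(0.1) + (6)²(0.4) = 16.2
var(W) = E[W²] − (E[W])² = 16.2 − (3.2)² = 5.96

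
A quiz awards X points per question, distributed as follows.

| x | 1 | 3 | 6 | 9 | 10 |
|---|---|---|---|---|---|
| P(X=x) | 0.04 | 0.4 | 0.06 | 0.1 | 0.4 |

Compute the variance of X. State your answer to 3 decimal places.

E[X] = (1)(0.04) + (3)(0.4) + (6)(0.06) + (9)(0.1) + (10)(0.4) = 6.5
E[X²] = (1)²(0.04) + (3)²(0.4) + (6)²(0.06) + (9)²(0.1) + (10)²(0.4) = 53.9
Var(X) = E[X²] − (E[X])² = 53.9 − (6.5)² = 11.65

11.650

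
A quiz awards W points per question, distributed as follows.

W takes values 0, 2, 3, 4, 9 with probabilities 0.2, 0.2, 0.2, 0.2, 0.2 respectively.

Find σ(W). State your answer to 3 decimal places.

3.007

E[W] = (0)(0.2) + (2)(0.2) + (3)(0.2) + (4)(0.2) + (9)(0.2) = 3.6
E[W²] = (0)²(0.2) + (2)²(0.2) + (3)²(0.2) + (4)²(0.2) + (9)²(0.2) = 22
Var(W) = E[W²] − (E[W])² = 22 − (3.6)² = 9.04
σ(W) = √9.04 ≈ 3.007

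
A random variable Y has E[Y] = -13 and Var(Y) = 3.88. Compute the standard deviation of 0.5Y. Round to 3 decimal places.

0.985

Var(0.5Y) = (0.5)²·3.88 = 0.97
σ(0.5Y) = √0.97 ≈ 0.985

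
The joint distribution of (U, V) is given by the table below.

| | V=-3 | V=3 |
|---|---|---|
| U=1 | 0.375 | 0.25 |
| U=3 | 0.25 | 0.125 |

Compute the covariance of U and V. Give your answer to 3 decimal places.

-0.188

E[U] = 1.75,  E[V] = -0.75
E[UV] = -1.5
Cov(U,V) = E[UV] − E[U]E[V] = -1.5 − (1.75)(-0.75) = -0.1875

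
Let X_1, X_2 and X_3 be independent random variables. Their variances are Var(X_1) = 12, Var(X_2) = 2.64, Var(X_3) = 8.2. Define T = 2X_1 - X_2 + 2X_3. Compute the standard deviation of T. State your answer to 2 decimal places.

By independence, Var(T) = (2)²Var(X_1) + (-1)²Var(X_2) + (2)²Var(X_3)
= (2)²·12 + (-1)²·2.64 + (2)²·8.2 = 83.44
σ(T) = √83.44 ≈ 9.13

9.13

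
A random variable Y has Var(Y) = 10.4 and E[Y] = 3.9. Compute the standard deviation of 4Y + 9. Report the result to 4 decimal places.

Var(4Y + 9) = (4)²·10.4 = 166.4
SD(4Y + 9) = √166.4 ≈ 12.8996

12.8996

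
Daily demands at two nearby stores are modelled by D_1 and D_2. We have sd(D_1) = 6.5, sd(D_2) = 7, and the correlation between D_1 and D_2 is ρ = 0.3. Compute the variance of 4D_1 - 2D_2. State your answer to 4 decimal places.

var(D_1) = (6.5)² = 42.25;  var(D_2) = (7)² = 49
cov(D_1,D_2) = ρ·sd(D_1)·sd(D_2) = 0.3·6.5·7 = 13.65
var(4D_1 - 2D_2) = (4)²·var(D_1) + (-2)²·var(D_2) + 2·(4)·(-2)·cov(D_1,D_2)
= 16·42.25 + 4·49 + -16·13.65 = 653.6

653.6000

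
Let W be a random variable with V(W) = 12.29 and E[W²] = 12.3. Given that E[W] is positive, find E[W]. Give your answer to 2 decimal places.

(E[W])² = E[W²] − V(W) = 12.3 − 12.29 = 0.01
E[W] = √0.01 = 0.1

0.10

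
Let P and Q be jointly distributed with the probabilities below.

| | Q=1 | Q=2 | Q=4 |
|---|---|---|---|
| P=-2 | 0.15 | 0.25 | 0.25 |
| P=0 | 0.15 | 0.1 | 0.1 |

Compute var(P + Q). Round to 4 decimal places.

E[P] = -1.3,  E[Q] = 2.4,  E[PQ] = -3.3
var(P) = 2.6 − (-1.3)² = 0.91;  var(Q) = 7.3 − (2.4)² = 1.54
Cov(P,Q) = -3.3 − (-1.3)(2.4) = -0.18
var(P + Q) = (1)²·0.91 + (1)²·1.54 + 2·(1)·(1)·-0.18 = 2.09

2.0900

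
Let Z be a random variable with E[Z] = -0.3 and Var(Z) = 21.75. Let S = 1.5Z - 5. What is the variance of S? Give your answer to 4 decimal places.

48.9375

Var(1.5Z - 5) = (1.5)²·Var(Z) = 2.25·21.75 = 48.9375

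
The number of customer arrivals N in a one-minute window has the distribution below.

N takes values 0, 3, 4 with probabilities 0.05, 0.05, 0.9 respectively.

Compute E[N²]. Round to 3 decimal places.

14.850

E[N²] = (0)²(0.05) + (3)²(0.05) + (4)²(0.9) = 14.85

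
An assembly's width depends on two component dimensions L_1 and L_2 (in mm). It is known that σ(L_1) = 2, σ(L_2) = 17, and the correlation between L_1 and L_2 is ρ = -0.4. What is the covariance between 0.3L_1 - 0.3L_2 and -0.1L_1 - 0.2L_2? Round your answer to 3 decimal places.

17.628

Var(L_1) = (2)² = 4;  Var(L_2) = (17)² = 289
Cov(L_1,L_2) = ρ·σ(L_1)·σ(L_2) = -0.4·2·17 = -13.6
Cov(0.3L_1 - 0.3L_2, -0.1L_1 - 0.2L_2) = (0.3)(-0.1)Var(L_1) + (-0.3)(-0.2)Var(L_2) + [(0.3)(-0.2) + (-0.3)(-0.1)]Cov(L_1,L_2)
= -0.03·4 + 0.06·289 + -0.03·-13.6 = 17.628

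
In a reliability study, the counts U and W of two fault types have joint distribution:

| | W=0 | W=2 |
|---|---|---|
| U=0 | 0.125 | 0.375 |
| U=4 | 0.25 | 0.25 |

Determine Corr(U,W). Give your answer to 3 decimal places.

-0.258

E[U] = 2,  E[W] = 1.25
E[UW] = 2
Cov(U,W) = E[UW] − E[U]E[W] = 2 − (2)(1.25) = -0.5
var(U) = 4,  var(W) = 0.9375
ρ = -0.5 / √(4·0.9375) ≈ -0.258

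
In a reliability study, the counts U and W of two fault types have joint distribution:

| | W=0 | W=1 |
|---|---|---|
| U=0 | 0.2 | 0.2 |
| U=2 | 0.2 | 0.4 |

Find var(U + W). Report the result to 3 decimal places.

1.360

E[U] = 1.2,  E[W] = 0.6,  E[UW] = 0.8
var(U) = 2.4 − (1.2)² = 0.96;  var(W) = 0.6 − (0.6)² = 0.24
cov(U,W) = 0.8 − (1.2)(0.6) = 0.08
var(U + W) = (1)²·0.96 + (1)²·0.24 + 2·(1)·(1)·0.08 = 1.36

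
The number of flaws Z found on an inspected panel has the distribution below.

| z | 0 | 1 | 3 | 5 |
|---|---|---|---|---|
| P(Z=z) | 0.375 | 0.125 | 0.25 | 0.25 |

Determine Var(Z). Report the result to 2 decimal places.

4.11

E[Z] = (0)(0.375) + (1)(0.125) + (3)(0.25) + (5)(0.25) = 2.125
E[Z²] = (0)²(0.375) + (1)²(0.125) + (3)²(0.25) + (5)²(0.25) = 8.625
Var(Z) = E[Z²] − (E[Z])² = 8.625 − (2.125)² = 4.109375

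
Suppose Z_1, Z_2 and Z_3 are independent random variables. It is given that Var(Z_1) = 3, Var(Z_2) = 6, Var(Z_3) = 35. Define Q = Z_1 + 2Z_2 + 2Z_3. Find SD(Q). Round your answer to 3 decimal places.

12.923

By independence, Var(Q) = (1)²Var(Z_1) + (2)²Var(Z_2) + (2)²Var(Z_3)
= (1)²·3 + (2)²·6 + (2)²·35 = 167
SD(Q) = √167 ≈ 12.923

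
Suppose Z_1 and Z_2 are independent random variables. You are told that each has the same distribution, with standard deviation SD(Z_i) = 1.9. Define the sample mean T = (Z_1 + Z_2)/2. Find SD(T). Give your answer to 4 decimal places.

V(Z_i) = (1.9)² = 3.61
By independence, V(T) = (0.5)²V(Z_1) + (0.5)²V(Z_2)
= (0.5)²·3.61 + (0.5)²·3.61 = 1.805
SD(T) = √1.805 ≈ 1.3435

1.3435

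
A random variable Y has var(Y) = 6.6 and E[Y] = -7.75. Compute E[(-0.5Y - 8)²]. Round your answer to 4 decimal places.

E[-0.5Y - 8] = -0.5·-7.75 − 8 = -4.125
var(-0.5Y - 8) = (-0.5)²·6.6 = 1.65
E[(-0.5Y - 8)²] = var((-0.5Y - 8)) + (E[(-0.5Y - 8)])² = 1.65 + (-4.125)² = 18.665625

18.6656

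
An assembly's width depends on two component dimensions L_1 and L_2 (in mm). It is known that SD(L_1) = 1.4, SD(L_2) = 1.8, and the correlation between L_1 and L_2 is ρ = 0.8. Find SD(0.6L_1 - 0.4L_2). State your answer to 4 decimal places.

V(L_1) = (1.4)² = 1.96;  V(L_2) = (1.8)² = 3.24
Cov(L_1,L_2) = ρ·SD(L_1)·SD(L_2) = 0.8·1.4·1.8 = 2.016
V(0.6L_1 - 0.4L_2) = (0.6)²·V(L_1) + (-0.4)²·V(L_2) + 2·(0.6)·(-0.4)·Cov(L_1,L_2)
= 0.36·1.96 + 0.16·3.24 + -0.48·2.016 = 0.25632
SD(0.6L_1 - 0.4L_2) = √0.25632 ≈ 0.5063

0.5063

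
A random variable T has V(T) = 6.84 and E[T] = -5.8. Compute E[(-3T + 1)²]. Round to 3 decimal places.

E[-3T + 1] = -3·-5.8 + 1 = 18.4
V(-3T + 1) = (-3)²·6.84 = 61.56
E[(-3T + 1)²] = V((-3T + 1)) + (E[(-3T + 1)])² = 61.56 + (18.4)² = 400.12

400.120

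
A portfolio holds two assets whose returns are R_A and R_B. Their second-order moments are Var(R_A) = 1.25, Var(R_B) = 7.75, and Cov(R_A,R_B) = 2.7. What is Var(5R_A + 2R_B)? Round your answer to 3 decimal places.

116.250

Var(5R_A + 2R_B) = (5)²·Var(R_A) + (2)²·Var(R_B) + 2·(5)·(2)·Cov(R_A,R_B)
= 25·1.25 + 4·7.75 + 20·2.7 = 116.25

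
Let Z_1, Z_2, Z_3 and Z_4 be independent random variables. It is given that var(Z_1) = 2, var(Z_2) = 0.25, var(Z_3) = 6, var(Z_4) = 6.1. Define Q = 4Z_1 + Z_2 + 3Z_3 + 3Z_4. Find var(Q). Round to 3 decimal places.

141.150

By independence, var(Q) = (4)²var(Z_1) + (1)²var(Z_2) + (3)²var(Z_3) + (3)²var(Z_4)
= (4)²·2 + (1)²·0.25 + (3)²·6 + (3)²·6.1 = 141.15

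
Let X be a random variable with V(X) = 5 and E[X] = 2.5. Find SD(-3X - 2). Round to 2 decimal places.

6.71

V(-3X - 2) = (-3)²·5 = 45
SD(-3X - 2) = √45 ≈ 6.71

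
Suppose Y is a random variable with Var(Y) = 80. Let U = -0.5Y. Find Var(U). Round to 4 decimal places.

20.0000

Var(-0.5Y) = (-0.5)²·Var(Y) = 0.25·80 = 20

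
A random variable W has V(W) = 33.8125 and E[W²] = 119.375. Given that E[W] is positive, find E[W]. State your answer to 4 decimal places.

9.2500

(E[W])² = E[W²] − V(W) = 119.375 − 33.8125 = 85.5625
E[W] = √85.5625 = 9.25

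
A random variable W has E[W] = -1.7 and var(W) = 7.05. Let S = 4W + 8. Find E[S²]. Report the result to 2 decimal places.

E[4W + 8] = 4·-1.7 + 8 = 1.2
var(4W + 8) = (4)²·7.05 = 112.8
E[S²] = var(S) + (E[S])² = 112.8 + (1.2)² = 114.24

114.24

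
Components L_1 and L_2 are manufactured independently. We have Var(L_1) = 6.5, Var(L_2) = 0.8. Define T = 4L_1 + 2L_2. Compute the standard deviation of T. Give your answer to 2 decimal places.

By independence, Var(T) = (4)²Var(L_1) + (2)²Var(L_2)
= (4)²·6.5 + (2)²·0.8 = 107.2
σ(T) = √107.2 ≈ 10.35

10.35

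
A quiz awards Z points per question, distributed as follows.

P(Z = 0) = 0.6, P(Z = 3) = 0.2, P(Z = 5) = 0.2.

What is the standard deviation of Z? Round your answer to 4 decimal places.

2.0591

E[Z] = (0)(0.6) + (3)(0.2) + (5)(0.2) = 1.6
E[Z²] = (0)²(0.6) + (3)²(0.2) + (5)²(0.2) = 6.8
V(Z) = E[Z²] − (E[Z])² = 6.8 − (1.6)² = 4.24
sd(Z) = √4.24 ≈ 2.0591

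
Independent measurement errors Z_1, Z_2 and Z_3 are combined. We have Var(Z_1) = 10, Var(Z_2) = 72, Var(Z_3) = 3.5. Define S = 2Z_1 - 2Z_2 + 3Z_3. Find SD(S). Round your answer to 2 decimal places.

By independence, Var(S) = (2)²Var(Z_1) + (-2)²Var(Z_2) + (3)²Var(Z_3)
= (2)²·10 + (-2)²·72 + (3)²·3.5 = 359.5
SD(S) = √359.5 ≈ 18.96

18.96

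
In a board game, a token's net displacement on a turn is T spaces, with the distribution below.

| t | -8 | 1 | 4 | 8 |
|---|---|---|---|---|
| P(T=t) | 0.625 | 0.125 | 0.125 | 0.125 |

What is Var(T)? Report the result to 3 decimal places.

38.734

E[T] = (-8)(0.625) + (1)(0.125) + (4)(0.125) + (8)(0.125) = -3.375
E[T²] = (-8)²(0.625) + (1)²(0.125) + (4)²(0.125) + (8)²(0.125) = 50.125
Var(T) = E[T²] − (E[T])² = 50.125 − (-3.375)² = 38.734375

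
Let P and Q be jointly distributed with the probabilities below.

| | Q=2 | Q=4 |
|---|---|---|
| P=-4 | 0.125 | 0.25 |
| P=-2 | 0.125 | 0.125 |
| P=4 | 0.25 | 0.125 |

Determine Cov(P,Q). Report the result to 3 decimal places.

E[P] = -0.5,  E[Q] = 3
E[PQ] = -2.5
Cov(P,Q) = E[PQ] − E[P]E[Q] = -2.5 − (-0.5)(3) = -1

-1.000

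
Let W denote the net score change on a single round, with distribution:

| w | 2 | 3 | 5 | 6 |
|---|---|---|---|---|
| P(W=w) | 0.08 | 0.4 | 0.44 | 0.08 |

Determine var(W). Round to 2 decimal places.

E[W] = (2)(0.08) + (3)(0.4) + (5)(0.44) + (6)(0.08) = 4.04
E[W²] = (2)²(0.08) + (3)²(0.4) + (5)²(0.44) + (6)²(0.08) = 17.8
var(W) = E[W²] − (E[W])² = 17.8 − (4.04)² = 1.4784

1.48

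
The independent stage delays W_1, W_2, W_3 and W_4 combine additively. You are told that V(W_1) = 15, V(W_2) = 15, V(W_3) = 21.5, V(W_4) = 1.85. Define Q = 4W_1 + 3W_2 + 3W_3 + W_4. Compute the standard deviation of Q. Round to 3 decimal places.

By independence, V(Q) = (4)²V(W_1) + (3)²V(W_2) + (3)²V(W_3) + (1)²V(W_4)
= (4)²·15 + (3)²·15 + (3)²·21.5 + (1)²·1.85 = 570.35
SD(Q) = √570.35 ≈ 23.882

23.882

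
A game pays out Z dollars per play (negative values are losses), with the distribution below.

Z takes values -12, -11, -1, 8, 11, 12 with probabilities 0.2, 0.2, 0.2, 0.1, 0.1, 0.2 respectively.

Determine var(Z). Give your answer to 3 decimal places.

100.250

E[Z] = (-12)(0.2) + (-11)(0.2) + (-1)(0.2) + (8)(0.1) + (11)(0.1) + (12)(0.2) = -0.5
E[Z²] = (-12)²(0.2) + (-11)²(0.2) + (-1)²(0.2) + (8)²(0.1) + (11)²(0.1) + (12)²(0.2) = 100.5
var(Z) = E[Z²] − (E[Z])² = 100.5 − (-0.5)² = 100.25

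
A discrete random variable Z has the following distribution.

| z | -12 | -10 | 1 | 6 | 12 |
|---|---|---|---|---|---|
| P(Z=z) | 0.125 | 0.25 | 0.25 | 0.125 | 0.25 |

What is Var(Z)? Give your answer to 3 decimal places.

83.750

E[Z] = (-12)(0.125) + (-10)(0.25) + (1)(0.25) + (6)(0.125) + (12)(0.25) = 0
E[Z²] = (-12)²(0.125) + (-10)²(0.25) + (1)²(0.25) + (6)²(0.125) + (12)²(0.25) = 83.75
Var(Z) = E[Z²] − (E[Z])² = 83.75 − (0)² = 83.75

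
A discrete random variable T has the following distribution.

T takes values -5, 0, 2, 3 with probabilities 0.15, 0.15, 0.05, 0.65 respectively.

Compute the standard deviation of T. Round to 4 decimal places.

2.8478

E[T] = (-5)(0.15) + (0)(0.15) + (2)(0.05) + (3)(0.65) = 1.3
E[T²] = (-5)²(0.15) + (0)²(0.15) + (2)²(0.05) + (3)²(0.65) = 9.8
V(T) = E[T²] − (E[T])² = 9.8 − (1.3)² = 8.11
SD(T) = √8.11 ≈ 2.8478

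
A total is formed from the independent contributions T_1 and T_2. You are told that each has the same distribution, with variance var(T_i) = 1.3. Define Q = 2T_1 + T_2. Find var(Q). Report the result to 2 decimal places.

6.50

By independence, var(Q) = (2)²var(T_1) + (1)²var(T_2)
= (2)²·1.3 + (1)²·1.3 = 6.5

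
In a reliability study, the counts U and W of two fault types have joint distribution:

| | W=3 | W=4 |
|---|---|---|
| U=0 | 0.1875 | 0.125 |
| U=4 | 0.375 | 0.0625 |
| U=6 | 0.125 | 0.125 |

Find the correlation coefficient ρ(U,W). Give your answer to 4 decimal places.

E[U] = 3.25,  E[W] = 3.3125
E[UW] = 10.75
Cov(U,W) = E[UW] − E[U]E[W] = 10.75 − (3.25)(3.3125) = -0.015625
Var(U) = 5.4375,  Var(W) = 0.21484375
ρ = -0.015625 / √(5.4375·0.21484375) ≈ -0.0145

-0.0145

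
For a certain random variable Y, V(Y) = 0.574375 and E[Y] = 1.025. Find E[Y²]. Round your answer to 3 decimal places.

1.625

E[Y²] = V(Y) + (E[Y])² = 0.574375 + (1.025)² = 1.625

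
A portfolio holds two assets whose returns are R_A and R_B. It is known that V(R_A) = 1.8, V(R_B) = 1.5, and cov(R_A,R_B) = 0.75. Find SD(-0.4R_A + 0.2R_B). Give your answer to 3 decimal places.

0.477

V(-0.4R_A + 0.2R_B) = (-0.4)²·V(R_A) + (0.2)²·V(R_B) + 2·(-0.4)·(0.2)·cov(R_A,R_B)
= 0.16·1.8 + 0.04·1.5 + -0.16·0.75 = 0.228
SD(-0.4R_A + 0.2R_B) = √0.228 ≈ 0.477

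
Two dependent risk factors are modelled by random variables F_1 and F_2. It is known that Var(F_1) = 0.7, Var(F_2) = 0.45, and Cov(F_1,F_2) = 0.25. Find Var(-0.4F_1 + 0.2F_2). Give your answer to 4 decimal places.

Var(-0.4F_1 + 0.2F_2) = (-0.4)²·Var(F_1) + (0.2)²·Var(F_2) + 2·(-0.4)·(0.2)·Cov(F_1,F_2)
= 0.16·0.7 + 0.04·0.45 + -0.16·0.25 = 0.09

0.0900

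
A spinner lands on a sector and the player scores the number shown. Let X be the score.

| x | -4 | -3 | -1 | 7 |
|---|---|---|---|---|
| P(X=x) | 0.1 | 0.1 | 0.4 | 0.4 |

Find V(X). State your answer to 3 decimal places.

19.610

E[X] = (-4)(0.1) + (-3)(0.1) + (-1)(0.4) + (7)(0.4) = 1.7
E[X²] = (-4)²(0.1) + (-3)²(0.1) + (-1)²(0.4) + (7)²(0.4) = 22.5
V(X) = E[X²] − (E[X])² = 22.5 − (1.7)² = 19.61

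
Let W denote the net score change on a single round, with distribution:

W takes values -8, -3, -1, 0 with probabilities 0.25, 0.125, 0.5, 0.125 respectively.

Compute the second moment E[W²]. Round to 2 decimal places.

17.63

E[W²] = (-8)²(0.25) + (-3)²(0.125) + (-1)²(0.5) + (0)²(0.125) = 17.625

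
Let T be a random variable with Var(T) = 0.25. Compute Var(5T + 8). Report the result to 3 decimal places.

Var(5T + 8) = (5)²·Var(T) = 25·0.25 = 6.25

6.250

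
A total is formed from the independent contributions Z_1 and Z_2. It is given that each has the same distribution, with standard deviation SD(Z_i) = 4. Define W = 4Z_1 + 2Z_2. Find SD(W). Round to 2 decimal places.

17.89

Var(Z_i) = (4)² = 16
By independence, Var(W) = (4)²Var(Z_1) + (2)²Var(Z_2)
= (4)²·16 + (2)²·16 = 320
SD(W) = √320 ≈ 17.89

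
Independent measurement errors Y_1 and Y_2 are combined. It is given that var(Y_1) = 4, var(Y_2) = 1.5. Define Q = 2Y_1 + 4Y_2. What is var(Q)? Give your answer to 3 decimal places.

40.000

By independence, var(Q) = (2)²var(Y_1) + (4)²var(Y_2)
= (2)²·4 + (4)²·1.5 = 40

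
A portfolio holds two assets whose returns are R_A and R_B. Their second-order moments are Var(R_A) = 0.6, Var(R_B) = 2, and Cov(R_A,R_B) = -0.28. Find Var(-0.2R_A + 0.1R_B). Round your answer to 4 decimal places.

0.0552

Var(-0.2R_A + 0.1R_B) = (-0.2)²·Var(R_A) + (0.1)²·Var(R_B) + 2·(-0.2)·(0.1)·Cov(R_A,R_B)
= 0.04·0.6 + 0.01·2 + -0.04·-0.28 = 0.0552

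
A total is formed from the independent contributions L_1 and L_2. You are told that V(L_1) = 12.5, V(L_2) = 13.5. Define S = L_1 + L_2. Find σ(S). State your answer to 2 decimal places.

By independence, V(S) = (1)²V(L_1) + (1)²V(L_2)
= (1)²·12.5 + (1)²·13.5 = 26
σ(S) = √26 ≈ 5.10

5.10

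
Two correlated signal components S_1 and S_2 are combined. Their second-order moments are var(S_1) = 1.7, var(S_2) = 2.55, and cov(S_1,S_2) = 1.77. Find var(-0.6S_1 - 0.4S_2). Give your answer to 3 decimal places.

1.870

var(-0.6S_1 - 0.4S_2) = (-0.6)²·var(S_1) + (-0.4)²·var(S_2) + 2·(-0.6)·(-0.4)·cov(S_1,S_2)
= 0.36·1.7 + 0.16·2.55 + 0.48·1.77 = 1.8696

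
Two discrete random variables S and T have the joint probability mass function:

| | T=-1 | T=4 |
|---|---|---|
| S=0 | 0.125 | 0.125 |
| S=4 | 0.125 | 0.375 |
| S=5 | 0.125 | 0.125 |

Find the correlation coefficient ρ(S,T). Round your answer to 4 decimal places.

0.1008

E[S] = 3.25,  E[T] = 2.125
E[ST] = 7.375
Cov(S,T) = E[ST] − E[S]E[T] = 7.375 − (3.25)(2.125) = 0.46875
var(S) = 3.6875,  var(T) = 5.859375
ρ = 0.46875 / √(3.6875·5.859375) ≈ 0.1008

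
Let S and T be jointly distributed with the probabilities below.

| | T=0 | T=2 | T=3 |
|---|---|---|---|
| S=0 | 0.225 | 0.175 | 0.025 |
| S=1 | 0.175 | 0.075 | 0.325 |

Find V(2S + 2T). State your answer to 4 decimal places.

E[S] = 0.575,  E[T] = 1.55,  E[ST] = 1.125
V(S) = 0.575 − (0.575)² = 0.244375;  V(T) = 4.15 − (1.55)² = 1.7475
cov(S,T) = 1.125 − (0.575)(1.55) = 0.23375
V(2S + 2T) = (2)²·0.244375 + (2)²·1.7475 + 2·(2)·(2)·0.23375 = 9.8375

9.8375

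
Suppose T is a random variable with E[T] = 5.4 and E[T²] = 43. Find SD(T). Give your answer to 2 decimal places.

V(T) = 43 − (5.4)² = 13.84
SD(T) = √13.84 ≈ 3.72

3.72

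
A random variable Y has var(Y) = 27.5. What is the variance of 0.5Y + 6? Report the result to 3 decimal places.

6.875

var(0.5Y + 6) = (0.5)²·var(Y) = 0.25·27.5 = 6.875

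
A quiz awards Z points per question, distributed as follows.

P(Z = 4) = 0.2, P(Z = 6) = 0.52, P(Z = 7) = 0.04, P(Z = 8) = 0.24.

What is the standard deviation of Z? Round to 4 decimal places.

E[Z] = (4)(0.2) + (6)(0.52) + (7)(0.04) + (8)(0.24) = 6.12
E[Z²] = (4)²(0.2) + (6)²(0.52) + (7)²(0.04) + (8)²(0.24) = 39.24
Var(Z) = E[Z²] − (E[Z])² = 39.24 − (6.12)² = 1.7856
SD(Z) = √1.7856 ≈ 1.3363

1.3363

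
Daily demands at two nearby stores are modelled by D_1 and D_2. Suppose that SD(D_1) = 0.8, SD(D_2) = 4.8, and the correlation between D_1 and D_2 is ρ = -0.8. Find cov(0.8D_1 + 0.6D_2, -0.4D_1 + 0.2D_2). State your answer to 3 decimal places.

V(D_1) = (0.8)² = 0.64;  V(D_2) = (4.8)² = 23.04
cov(D_1,D_2) = ρ·SD(D_1)·SD(D_2) = -0.8·0.8·4.8 = -3.072
cov(0.8D_1 + 0.6D_2, -0.4D_1 + 0.2D_2) = (0.8)(-0.4)V(D_1) + (0.6)(0.2)V(D_2) + [(0.8)(0.2) + (0.6)(-0.4)]cov(D_1,D_2)
= -0.32·0.64 + 0.12·23.04 + -0.08·-3.072 = 2.80576

2.806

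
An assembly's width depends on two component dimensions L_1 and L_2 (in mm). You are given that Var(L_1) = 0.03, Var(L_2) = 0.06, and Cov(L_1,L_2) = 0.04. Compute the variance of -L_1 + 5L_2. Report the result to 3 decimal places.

1.130

Var(-L_1 + 5L_2) = (-1)²·Var(L_1) + (5)²·Var(L_2) + 2·(-1)·(5)·Cov(L_1,L_2)
= 1·0.03 + 25·0.06 + -10·0.04 = 1.13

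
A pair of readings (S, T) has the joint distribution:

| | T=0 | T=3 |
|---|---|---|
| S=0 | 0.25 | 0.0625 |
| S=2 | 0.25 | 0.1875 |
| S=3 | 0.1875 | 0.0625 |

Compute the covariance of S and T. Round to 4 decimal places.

0.1641

E[S] = 1.625,  E[T] = 0.9375
E[ST] = 1.6875
Cov(S,T) = E[ST] − E[S]E[T] = 1.6875 − (1.625)(0.9375) = 0.1640625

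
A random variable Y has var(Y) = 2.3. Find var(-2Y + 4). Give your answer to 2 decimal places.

var(-2Y + 4) = (-2)²·var(Y) = 4·2.3 = 9.2

9.20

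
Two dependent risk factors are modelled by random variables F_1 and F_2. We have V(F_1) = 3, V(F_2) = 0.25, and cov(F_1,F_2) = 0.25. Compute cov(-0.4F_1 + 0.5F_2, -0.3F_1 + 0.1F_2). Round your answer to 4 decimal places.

0.3250

cov(-0.4F_1 + 0.5F_2, -0.3F_1 + 0.1F_2) = (-0.4)(-0.3)V(F_1) + (0.5)(0.1)V(F_2) + [(-0.4)(0.1) + (0.5)(-0.3)]cov(F_1,F_2)
= 0.12·3 + 0.05·0.25 + -0.19·0.25 = 0.325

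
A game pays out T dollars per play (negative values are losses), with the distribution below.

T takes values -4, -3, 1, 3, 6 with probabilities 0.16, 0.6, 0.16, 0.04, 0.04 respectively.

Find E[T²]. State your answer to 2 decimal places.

E[T²] = (-4)²(0.16) + (-3)²(0.6) + (1)²(0.16) + (3)²(0.04) + (6)²(0.04) = 9.92

9.92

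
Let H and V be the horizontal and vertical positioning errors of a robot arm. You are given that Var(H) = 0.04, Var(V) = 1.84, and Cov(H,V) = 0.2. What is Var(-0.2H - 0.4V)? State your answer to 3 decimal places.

0.328

Var(-0.2H - 0.4V) = (-0.2)²·Var(H) + (-0.4)²·Var(V) + 2·(-0.2)·(-0.4)·Cov(H,V)
= 0.04·0.04 + 0.16·1.84 + 0.16·0.2 = 0.328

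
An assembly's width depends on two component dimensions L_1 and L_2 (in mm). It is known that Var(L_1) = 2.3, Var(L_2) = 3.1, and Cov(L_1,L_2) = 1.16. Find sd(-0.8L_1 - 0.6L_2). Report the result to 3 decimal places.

Var(-0.8L_1 - 0.6L_2) = (-0.8)²·Var(L_1) + (-0.6)²·Var(L_2) + 2·(-0.8)·(-0.6)·Cov(L_1,L_2)
= 0.64·2.3 + 0.36·3.1 + 0.96·1.16 = 3.7016
sd(-0.8L_1 - 0.6L_2) = √3.7016 ≈ 1.924

1.924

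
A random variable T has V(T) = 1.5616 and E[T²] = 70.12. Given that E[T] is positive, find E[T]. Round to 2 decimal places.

(E[T])² = E[T²] − V(T) = 70.12 − 1.5616 = 68.5584
E[T] = √68.5584 = 8.28

8.28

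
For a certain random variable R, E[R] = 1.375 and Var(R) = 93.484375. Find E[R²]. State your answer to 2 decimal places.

E[R²] = Var(R) + (E[R])² = 93.484375 + (1.375)² = 95.375

95.38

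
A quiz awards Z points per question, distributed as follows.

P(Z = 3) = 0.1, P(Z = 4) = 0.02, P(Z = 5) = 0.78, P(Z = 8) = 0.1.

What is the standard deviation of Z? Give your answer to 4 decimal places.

E[Z] = (3)(0.1) + (4)(0.02) + (5)(0.78) + (8)(0.1) = 5.08
E[Z²] = (3)²(0.1) + (4)²(0.02) + (5)²(0.78) + (8)²(0.1) = 27.12
V(Z) = E[Z²] − (E[Z])² = 27.12 − (5.08)² = 1.3136
SD(Z) = √1.3136 ≈ 1.1461

1.1461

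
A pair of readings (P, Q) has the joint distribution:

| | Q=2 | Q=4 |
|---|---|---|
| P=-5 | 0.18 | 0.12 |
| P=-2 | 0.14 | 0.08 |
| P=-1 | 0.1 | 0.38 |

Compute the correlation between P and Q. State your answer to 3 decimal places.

0.308

E[P] = -2.42,  E[Q] = 3.16
E[PQ] = -7.12
Cov(P,Q) = E[PQ] − E[P]E[Q] = -7.12 − (-2.42)(3.16) = 0.5272
var(P) = 3.0036,  var(Q) = 0.9744
ρ = 0.5272 / √(3.0036·0.9744) ≈ 0.308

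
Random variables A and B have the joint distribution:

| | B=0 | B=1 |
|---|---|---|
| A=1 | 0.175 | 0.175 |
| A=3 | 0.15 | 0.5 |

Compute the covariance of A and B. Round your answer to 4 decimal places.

E[A] = 2.3,  E[B] = 0.675
E[AB] = 1.675
Cov(A,B) = E[AB] − E[A]E[B] = 1.675 − (2.3)(0.675) = 0.1225

0.1225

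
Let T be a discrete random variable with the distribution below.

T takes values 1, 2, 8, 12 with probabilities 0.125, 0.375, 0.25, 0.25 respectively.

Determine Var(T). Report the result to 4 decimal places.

19.1094

E[T] = (1)(0.125) + (2)(0.375) + (8)(0.25) + (12)(0.25) = 5.875
E[T²] = (1)²(0.125) + (2)²(0.375) + (8)²(0.25) + (12)²(0.25) = 53.625
Var(T) = E[T²] − (E[T])² = 53.625 − (5.875)² = 19.109375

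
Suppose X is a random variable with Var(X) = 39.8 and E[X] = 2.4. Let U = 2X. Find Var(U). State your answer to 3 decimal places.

159.200

Var(2X) = (2)²·Var(X) = 4·39.8 = 159.2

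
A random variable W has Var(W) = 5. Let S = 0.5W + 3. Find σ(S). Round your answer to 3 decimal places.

Var(0.5W + 3) = (0.5)²·5 = 1.25
σ(S) = √1.25 ≈ 1.118

1.118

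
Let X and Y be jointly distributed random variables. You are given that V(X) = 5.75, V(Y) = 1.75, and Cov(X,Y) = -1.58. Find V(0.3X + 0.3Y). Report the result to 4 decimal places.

V(0.3X + 0.3Y) = (0.3)²·V(X) + (0.3)²·V(Y) + 2·(0.3)·(0.3)·Cov(X,Y)
= 0.09·5.75 + 0.09·1.75 + 0.18·-1.58 = 0.3906

0.3906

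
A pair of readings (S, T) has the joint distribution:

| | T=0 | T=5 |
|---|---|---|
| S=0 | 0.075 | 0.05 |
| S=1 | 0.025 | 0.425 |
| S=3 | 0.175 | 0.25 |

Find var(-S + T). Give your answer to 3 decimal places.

7.040

E[S] = 1.725,  E[T] = 3.625,  E[ST] = 5.875
var(S) = 4.275 − (1.725)² = 1.299375;  var(T) = 18.125 − (3.625)² = 4.984375
cov(S,T) = 5.875 − (1.725)(3.625) = -0.378125
var(-S + T) = (-1)²·1.299375 + (1)²·4.984375 + 2·(-1)·(1)·-0.378125 = 7.04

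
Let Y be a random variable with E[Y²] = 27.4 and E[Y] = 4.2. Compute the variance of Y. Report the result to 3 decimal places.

9.760

V(Y) = 27.4 − (4.2)² = 9.76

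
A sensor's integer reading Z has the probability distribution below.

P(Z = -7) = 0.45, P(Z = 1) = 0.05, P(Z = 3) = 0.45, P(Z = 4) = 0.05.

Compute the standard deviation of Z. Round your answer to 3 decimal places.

4.955

E[Z] = (-7)(0.45) + (1)(0.05) + (3)(0.45) + (4)(0.05) = -1.55
E[Z²] = (-7)²(0.45) + (1)²(0.05) + (3)²(0.45) + (4)²(0.05) = 26.95
V(Z) = E[Z²] − (E[Z])² = 26.95 − (-1.55)² = 24.5475
sd(Z) = √24.5475 ≈ 4.955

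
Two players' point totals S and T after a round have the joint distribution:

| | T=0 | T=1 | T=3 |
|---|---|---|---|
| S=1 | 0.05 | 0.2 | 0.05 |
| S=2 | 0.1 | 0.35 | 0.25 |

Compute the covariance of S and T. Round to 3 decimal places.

0.085

E[S] = 1.7,  E[T] = 1.45
E[ST] = 2.55
Cov(S,T) = E[ST] − E[S]E[T] = 2.55 − (1.7)(1.45) = 0.085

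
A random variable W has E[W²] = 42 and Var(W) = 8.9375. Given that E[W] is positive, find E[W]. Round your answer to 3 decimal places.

5.750

(E[W])² = E[W²] − Var(W) = 42 − 8.9375 = 33.0625
E[W] = √33.0625 = 5.75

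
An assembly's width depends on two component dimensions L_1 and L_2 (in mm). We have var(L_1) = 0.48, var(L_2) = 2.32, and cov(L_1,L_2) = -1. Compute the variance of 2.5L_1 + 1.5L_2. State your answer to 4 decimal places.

var(2.5L_1 + 1.5L_2) = (2.5)²·var(L_1) + (1.5)²·var(L_2) + 2·(2.5)·(1.5)·cov(L_1,L_2)
= 6.25·0.48 + 2.25·2.32 + 7.5·-1 = 0.72

0.7200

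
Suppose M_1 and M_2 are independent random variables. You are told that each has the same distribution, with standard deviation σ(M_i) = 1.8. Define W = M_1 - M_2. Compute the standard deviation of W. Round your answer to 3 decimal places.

2.546

Var(M_i) = (1.8)² = 3.24
By independence, Var(W) = (1)²Var(M_1) + (-1)²Var(M_2)
= (1)²·3.24 + (-1)²·3.24 = 6.48
σ(W) = √6.48 ≈ 2.546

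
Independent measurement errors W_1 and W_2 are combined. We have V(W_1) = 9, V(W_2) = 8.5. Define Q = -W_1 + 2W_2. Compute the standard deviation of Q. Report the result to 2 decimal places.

6.56

By independence, V(Q) = (-1)²V(W_1) + (2)²V(W_2)
= (-1)²·9 + (2)²·8.5 = 43
sd(Q) = √43 ≈ 6.56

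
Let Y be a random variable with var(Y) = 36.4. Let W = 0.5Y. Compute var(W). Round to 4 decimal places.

9.1000

var(0.5Y) = (0.5)²·var(Y) = 0.25·36.4 = 9.1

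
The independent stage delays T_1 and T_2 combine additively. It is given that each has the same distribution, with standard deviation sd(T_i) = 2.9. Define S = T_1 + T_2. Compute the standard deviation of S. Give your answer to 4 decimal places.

4.1012

var(T_i) = (2.9)² = 8.41
By independence, var(S) = (1)²var(T_1) + (1)²var(T_2)
= (1)²·8.41 + (1)²·8.41 = 16.82
sd(S) = √16.82 ≈ 4.1012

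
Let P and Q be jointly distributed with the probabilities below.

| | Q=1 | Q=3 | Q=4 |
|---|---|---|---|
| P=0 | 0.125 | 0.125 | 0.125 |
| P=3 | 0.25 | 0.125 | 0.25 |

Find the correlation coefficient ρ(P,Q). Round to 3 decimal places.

-0.025

E[P] = 1.875,  E[Q] = 2.625
E[PQ] = 4.875
cov(P,Q) = E[PQ] − E[P]E[Q] = 4.875 − (1.875)(2.625) = -0.046875
Var(P) = 2.109375,  Var(Q) = 1.734375
ρ = -0.046875 / √(2.109375·1.734375) ≈ -0.025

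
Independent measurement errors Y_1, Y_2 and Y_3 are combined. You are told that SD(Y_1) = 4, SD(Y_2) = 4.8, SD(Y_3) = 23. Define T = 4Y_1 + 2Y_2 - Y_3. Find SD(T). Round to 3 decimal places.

29.617

Var(Y_1) = 16, Var(Y_2) = 23.04, Var(Y_3) = 529
By independence, Var(T) = (4)²Var(Y_1) + (2)²Var(Y_2) + (-1)²Var(Y_3)
= (4)²·16 + (2)²·23.04 + (-1)²·529 = 877.16
SD(T) = √877.16 ≈ 29.617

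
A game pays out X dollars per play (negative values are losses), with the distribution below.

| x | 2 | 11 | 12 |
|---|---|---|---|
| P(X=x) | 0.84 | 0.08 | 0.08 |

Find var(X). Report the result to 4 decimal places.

12.1696

E[X] = (2)(0.84) + (11)(0.08) + (12)(0.08) = 3.52
E[X²] = (2)²(0.84) + (11)²(0.08) + (12)²(0.08) = 24.56
var(X) = E[X²] − (E[X])² = 24.56 − (3.52)² = 12.1696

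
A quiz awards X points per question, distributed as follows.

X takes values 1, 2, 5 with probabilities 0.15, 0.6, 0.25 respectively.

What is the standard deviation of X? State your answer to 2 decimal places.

E[X] = (1)(0.15) + (2)(0.6) + (5)(0.25) = 2.6
E[X²] = (1)²(0.15) + (2)²(0.6) + (5)²(0.25) = 8.8
var(X) = E[X²] − (E[X])² = 8.8 − (2.6)² = 2.04
SD(X) = √2.04 ≈ 1.43

1.43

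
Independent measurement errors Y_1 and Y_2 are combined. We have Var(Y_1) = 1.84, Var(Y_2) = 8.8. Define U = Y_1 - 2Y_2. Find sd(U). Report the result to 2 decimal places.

By independence, Var(U) = (1)²Var(Y_1) + (-2)²Var(Y_2)
= (1)²·1.84 + (-2)²·8.8 = 37.04
sd(U) = √37.04 ≈ 6.09

6.09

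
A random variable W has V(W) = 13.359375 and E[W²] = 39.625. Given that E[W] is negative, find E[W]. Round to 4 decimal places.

-5.1250

(E[W])² = E[W²] − V(W) = 39.625 − 13.359375 = 26.265625
E[W] = −√26.265625 = -5.125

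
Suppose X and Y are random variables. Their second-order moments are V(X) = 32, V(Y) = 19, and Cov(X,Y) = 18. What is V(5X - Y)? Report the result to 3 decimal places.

V(5X - Y) = (5)²·V(X) + (-1)²·V(Y) + 2·(5)·(-1)·Cov(X,Y)
= 25·32 + 1·19 + -10·18 = 639

639.000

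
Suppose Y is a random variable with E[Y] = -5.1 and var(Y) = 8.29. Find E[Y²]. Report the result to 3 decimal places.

34.300

E[Y²] = var(Y) + (E[Y])² = 8.29 + (-5.1)² = 34.3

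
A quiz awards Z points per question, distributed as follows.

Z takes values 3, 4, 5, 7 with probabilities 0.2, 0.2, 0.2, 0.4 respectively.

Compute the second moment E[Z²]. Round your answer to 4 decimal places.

E[Z²] = (3)²(0.2) + (4)²(0.2) + (5)²(0.2) + (7)²(0.4) = 29.6

29.6000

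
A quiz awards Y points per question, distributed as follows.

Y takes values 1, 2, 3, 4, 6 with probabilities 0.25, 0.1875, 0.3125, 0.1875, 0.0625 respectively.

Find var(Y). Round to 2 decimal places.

1.84

E[Y] = (1)(0.25) + (2)(0.1875) + (3)(0.3125) + (4)(0.1875) + (6)(0.0625) = 2.6875
E[Y²] = (1)²(0.25) + (2)²(0.1875) + (3)²(0.3125) + (4)²(0.1875) + (6)²(0.0625) = 9.0625
var(Y) = E[Y²] − (E[Y])² = 9.0625 − (2.6875)² = 1.83984375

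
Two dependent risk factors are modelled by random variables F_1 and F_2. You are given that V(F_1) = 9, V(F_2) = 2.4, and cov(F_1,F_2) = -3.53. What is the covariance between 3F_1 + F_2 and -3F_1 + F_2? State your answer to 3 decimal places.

-78.600

cov(3F_1 + F_2, -3F_1 + F_2) = (3)(-3)V(F_1) + (1)(1)V(F_2) + [(3)(1) + (1)(-3)]cov(F_1,F_2)
= -9·9 + 1·2.4 + 0·-3.53 = -78.6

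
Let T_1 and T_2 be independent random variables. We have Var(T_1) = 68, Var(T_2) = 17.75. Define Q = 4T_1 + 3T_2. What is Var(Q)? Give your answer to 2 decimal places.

By independence, Var(Q) = (4)²Var(T_1) + (3)²Var(T_2)
= (4)²·68 + (3)²·17.75 = 1247.75

1247.75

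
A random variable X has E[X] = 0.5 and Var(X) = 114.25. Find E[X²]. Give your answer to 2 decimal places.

114.50

E[X²] = Var(X) + (E[X])² = 114.25 + (0.5)² = 114.5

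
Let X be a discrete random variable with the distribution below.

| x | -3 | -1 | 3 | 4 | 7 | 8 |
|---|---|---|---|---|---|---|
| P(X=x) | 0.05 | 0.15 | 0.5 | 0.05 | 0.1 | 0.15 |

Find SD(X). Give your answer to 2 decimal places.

E[X] = (-3)(0.05) + (-1)(0.15) + (3)(0.5) + (4)(0.05) + (7)(0.1) + (8)(0.15) = 3.3
E[X²] = (-3)²(0.05) + (-1)²(0.15) + (3)²(0.5) + (4)²(0.05) + (7)²(0.1) + (8)²(0.15) = 20.4
Var(X) = E[X²] − (E[X])² = 20.4 − (3.3)² = 9.51
SD(X) = √9.51 ≈ 3.08

3.08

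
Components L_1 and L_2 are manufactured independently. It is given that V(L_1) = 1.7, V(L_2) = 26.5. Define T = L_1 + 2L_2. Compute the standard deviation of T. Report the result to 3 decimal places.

10.378

By independence, V(T) = (1)²V(L_1) + (2)²V(L_2)
= (1)²·1.7 + (2)²·26.5 = 107.7
SD(T) = √107.7 ≈ 10.378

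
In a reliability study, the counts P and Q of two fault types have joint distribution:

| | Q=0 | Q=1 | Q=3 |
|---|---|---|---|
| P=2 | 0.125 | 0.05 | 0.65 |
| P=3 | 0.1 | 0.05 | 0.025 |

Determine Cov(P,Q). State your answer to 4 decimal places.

-0.2469

E[P] = 2.175,  E[Q] = 2.125
E[PQ] = 4.375
Cov(P,Q) = E[PQ] − E[P]E[Q] = 4.375 − (2.175)(2.125) = -0.246875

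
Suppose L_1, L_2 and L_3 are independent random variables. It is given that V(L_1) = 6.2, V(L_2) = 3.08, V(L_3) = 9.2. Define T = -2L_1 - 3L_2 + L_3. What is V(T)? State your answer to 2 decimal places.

By independence, V(T) = (-2)²V(L_1) + (-3)²V(L_2) + (1)²V(L_3)
= (-2)²·6.2 + (-3)²·3.08 + (1)²·9.2 = 61.72

61.72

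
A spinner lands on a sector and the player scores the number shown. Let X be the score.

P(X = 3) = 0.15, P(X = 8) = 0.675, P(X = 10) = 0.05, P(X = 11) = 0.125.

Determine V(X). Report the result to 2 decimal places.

E[X] = (3)(0.15) + (8)(0.675) + (10)(0.05) + (11)(0.125) = 7.725
E[X²] = (3)²(0.15) + (8)²(0.675) + (10)²(0.05) + (11)²(0.125) = 64.675
V(X) = E[X²] − (E[X])² = 64.675 − (7.725)² = 4.999375

5.00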